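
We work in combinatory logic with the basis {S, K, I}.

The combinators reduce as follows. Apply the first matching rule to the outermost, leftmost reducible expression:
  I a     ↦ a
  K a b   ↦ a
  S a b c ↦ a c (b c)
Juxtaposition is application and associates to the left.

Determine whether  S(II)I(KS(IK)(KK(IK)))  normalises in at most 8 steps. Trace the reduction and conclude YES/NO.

  start: S(II)I(KS(IK)(KK(IK)))
  →1  II(KS(IK)(KK(IK)))(I(KS(IK)(KK(IK))))
  →2  I(KS(IK)(KK(IK)))(I(KS(IK)(KK(IK))))
  →3  KS(IK)(KK(IK))(I(KS(IK)(KK(IK))))
  →4  S(KK(IK))(I(KS(IK)(KK(IK))))
  →5  SK(I(KS(IK)(KK(IK))))
  →6  SK(KS(IK)(KK(IK)))
  →7  SK(S(KK(IK)))
  →8  SK(SK)

Answer: YES — reaches normal form SK(SK) in 8 ≤ 8 steps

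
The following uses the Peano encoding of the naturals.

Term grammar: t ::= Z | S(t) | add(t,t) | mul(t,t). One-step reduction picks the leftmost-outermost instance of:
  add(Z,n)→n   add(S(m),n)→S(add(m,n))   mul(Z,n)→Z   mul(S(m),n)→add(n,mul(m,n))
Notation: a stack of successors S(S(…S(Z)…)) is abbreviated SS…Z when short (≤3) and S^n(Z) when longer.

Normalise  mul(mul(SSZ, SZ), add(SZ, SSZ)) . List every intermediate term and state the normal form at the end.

Answer: normal form = S^6(Z)  (in 22 steps)

Derivation:
  start: mul(mul(SSZ, SZ), add(SZ, SSZ))
  →1  mul(add(SZ, mul(SZ, SZ)), add(SZ, SSZ))
  →2  mul(S(add(Z, mul(SZ, SZ))), add(SZ, SSZ))
  →3  add(add(SZ, SSZ), mul(add(Z, mul(SZ, SZ)), add(SZ, SSZ)))
  →4  add(S(add(Z, SSZ)), mul(add(Z, mul(SZ, SZ)), add(SZ, SSZ)))
  →5  S(add(add(Z, SSZ), mul(add(Z, mul(SZ, SZ)), add(SZ, SSZ))))
  →6  S(add(SSZ, mul(add(Z, mul(SZ, SZ)), add(SZ, SSZ))))
  →7  S(S(add(SZ, mul(add(Z, mul(SZ, SZ)), add(SZ, SSZ)))))
  →8  S(S(S(add(Z, mul(add(Z, mul(SZ, SZ)), add(SZ, SSZ))))))
  →9  S(S(S(mul(add(Z, mul(SZ, SZ)), add(SZ, SSZ)))))
  →10  S(S(S(mul(mul(SZ, SZ), add(SZ, SSZ)))))
  →11  S(S(S(mul(add(SZ, mul(Z, SZ)), add(SZ, SSZ)))))
  →12  S(S(S(mul(S(add(Z, mul(Z, SZ))), add(SZ, SSZ)))))
  →13  S(S(S(add(add(SZ, SSZ), mul(add(Z, mul(Z, SZ)), add(SZ, SSZ))))))
  →14  S(S(S(add(S(add(Z, SSZ)), mul(add(Z, mul(Z, SZ)), add(SZ, SSZ))))))
  →15  S(S(S(S(add(add(Z, SSZ), mul(add(Z, mul(Z, SZ)), add(SZ, SSZ)))))))
  →16  S(S(S(S(add(SSZ, mul(add(Z, mul(Z, SZ)), add(SZ, SSZ)))))))
  →17  S(S(S(S(S(add(SZ, mul(add(Z, mul(Z, SZ)), add(SZ, SSZ))))))))
  →18  S(S(S(S(S(S(add(Z, mul(add(Z, mul(Z, SZ)), add(SZ, SSZ)))))))))
  →19  S(S(S(S(S(S(mul(add(Z, mul(Z, SZ)), add(SZ, SSZ))))))))
  →20  S(S(S(S(S(S(mul(mul(Z, SZ), add(SZ, SSZ))))))))
  →21  S(S(S(S(S(S(mul(Z, add(SZ, SSZ))))))))
  →22  S^6(Z)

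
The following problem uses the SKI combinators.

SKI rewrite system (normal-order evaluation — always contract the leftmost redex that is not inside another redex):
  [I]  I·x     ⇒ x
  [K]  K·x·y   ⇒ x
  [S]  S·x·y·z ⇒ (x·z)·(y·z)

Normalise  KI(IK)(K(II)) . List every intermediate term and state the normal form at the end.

Answer: normal form = KI  (in 3 steps)

Working:
  start: KI(IK)(K(II))
  [1] I(K(II))
  [2] K(II)
  [3] KI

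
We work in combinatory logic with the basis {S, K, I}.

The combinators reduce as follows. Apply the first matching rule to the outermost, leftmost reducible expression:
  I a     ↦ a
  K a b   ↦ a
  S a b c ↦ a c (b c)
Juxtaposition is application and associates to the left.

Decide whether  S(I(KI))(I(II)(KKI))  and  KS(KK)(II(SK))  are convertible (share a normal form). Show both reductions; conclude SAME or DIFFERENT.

Term A:
  start: S(I(KI))(I(II)(KKI))
  [1] S(KI)(I(II)(KKI))
  [2] S(KI)(II(KKI))
  [3] S(KI)(I(KKI))
  [4] S(KI)(KKI)
  [5] S(KI)K

Term B:
  start: KS(KK)(II(SK))
  [1] S(II(SK))
  [2] S(I(SK))
  [3] S(SK)

Answer: DIFFERENT — A ⇓ S(KI)K, B ⇓ S(SK)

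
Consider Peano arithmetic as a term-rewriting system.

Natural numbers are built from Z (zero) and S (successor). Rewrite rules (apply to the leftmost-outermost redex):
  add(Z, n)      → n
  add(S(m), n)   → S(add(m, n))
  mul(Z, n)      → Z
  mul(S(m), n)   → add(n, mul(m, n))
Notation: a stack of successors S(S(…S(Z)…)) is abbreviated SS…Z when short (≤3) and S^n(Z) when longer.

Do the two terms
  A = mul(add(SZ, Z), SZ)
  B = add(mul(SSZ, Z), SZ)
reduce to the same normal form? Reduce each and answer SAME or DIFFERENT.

Term A:
  start: mul(add(SZ, Z), SZ)
  [1] mul(S(add(Z, Z)), SZ)
  [2] add(SZ, mul(add(Z, Z), SZ))
  [3] S(add(Z, mul(add(Z, Z), SZ)))
  [4] S(mul(add(Z, Z), SZ))
  [5] S(mul(Z, SZ))
  [6] SZ

Term B:
  start: add(mul(SSZ, Z), SZ)
  [1] add(add(Z, mul(SZ, Z)), SZ)
  [2] add(mul(SZ, Z), SZ)
  [3] add(add(Z, mul(Z, Z)), SZ)
  [4] add(mul(Z, Z), SZ)
  [5] add(Z, SZ)
  [6] SZ

Answer: SAME — A ⇓ SZ, B ⇓ SZ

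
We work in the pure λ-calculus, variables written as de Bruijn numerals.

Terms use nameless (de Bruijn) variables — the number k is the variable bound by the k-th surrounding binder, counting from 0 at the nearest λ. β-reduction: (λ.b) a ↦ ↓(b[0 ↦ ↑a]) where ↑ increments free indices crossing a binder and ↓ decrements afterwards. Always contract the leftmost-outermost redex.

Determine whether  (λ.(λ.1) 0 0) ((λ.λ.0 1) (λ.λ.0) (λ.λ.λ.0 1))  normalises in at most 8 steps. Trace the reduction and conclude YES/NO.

  start: (λ.(λ.1) 0 0) ((λ.λ.0 1) (λ.λ.0) (λ.λ.λ.0 1))
  [1] (λ.(λ.λ.0 1) (λ.λ.0) (λ.λ.λ.0 1)) ((λ.λ.0 1) (λ.λ.0) (λ.λ.λ.0 1)) ((λ.λ.0 1) (λ.λ.0) (λ.λ.λ.0 1))
  [2] (λ.λ.0 1) (λ.λ.0) (λ.λ.λ.0 1) ((λ.λ.0 1) (λ.λ.0) (λ.λ.λ.0 1))
  [3] (λ.0 (λ.λ.0)) (λ.λ.λ.0 1) ((λ.λ.0 1) (λ.λ.0) (λ.λ.λ.0 1))
  [4] (λ.λ.λ.0 1) (λ.λ.0) ((λ.λ.0 1) (λ.λ.0) (λ.λ.λ.0 1))
  [5] (λ.λ.0 1) ((λ.λ.0 1) (λ.λ.0) (λ.λ.λ.0 1))
  [6] λ.0 ((λ.λ.0 1) (λ.λ.0) (λ.λ.λ.0 1))
  [7] λ.0 ((λ.0 (λ.λ.0)) (λ.λ.λ.0 1))
  [8] λ.0 ((λ.λ.λ.0 1) (λ.λ.0))

Answer: NO — after 8 steps the term is λ.0 ((λ.λ.λ.0 1) (λ.λ.0)), not yet normal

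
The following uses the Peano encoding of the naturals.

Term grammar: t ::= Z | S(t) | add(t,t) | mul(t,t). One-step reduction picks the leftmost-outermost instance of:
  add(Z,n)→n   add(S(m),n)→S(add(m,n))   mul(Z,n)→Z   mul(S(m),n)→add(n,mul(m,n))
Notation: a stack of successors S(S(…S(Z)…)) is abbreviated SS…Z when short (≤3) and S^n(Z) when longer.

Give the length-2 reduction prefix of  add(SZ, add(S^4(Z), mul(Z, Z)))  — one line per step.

  start: add(SZ, add(S^4(Z), mul(Z, Z)))
  [1] S(add(Z, add(S^4(Z), mul(Z, Z))))
  [2] S(add(S^4(Z), mul(Z, Z)))

Answer: after 2 steps: S(add(S^4(Z), mul(Z, Z)))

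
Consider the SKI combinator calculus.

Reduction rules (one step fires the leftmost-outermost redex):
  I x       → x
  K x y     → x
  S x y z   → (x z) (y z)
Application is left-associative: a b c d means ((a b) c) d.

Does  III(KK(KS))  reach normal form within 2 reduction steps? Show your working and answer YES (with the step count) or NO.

  start: III(KK(KS))
  [1] II(KK(KS))
  [2] I(KK(KS))

Answer: NO — after 2 steps the term is I(KK(KS)), not yet normal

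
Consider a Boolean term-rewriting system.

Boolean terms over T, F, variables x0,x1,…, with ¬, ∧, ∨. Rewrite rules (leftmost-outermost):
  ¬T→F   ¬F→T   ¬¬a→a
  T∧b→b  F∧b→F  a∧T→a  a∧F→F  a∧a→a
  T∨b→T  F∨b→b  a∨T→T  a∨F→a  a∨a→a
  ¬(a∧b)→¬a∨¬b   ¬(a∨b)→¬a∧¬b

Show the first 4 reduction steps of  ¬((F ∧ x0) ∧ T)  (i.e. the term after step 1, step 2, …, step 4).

Answer: after 4 steps: T ∨ ¬T

Reduction:
  start: ¬((F ∧ x0) ∧ T)
  →1  ¬(F ∧ x0) ∨ ¬T
  →2  (¬F ∨ ¬x0) ∨ ¬T
  →3  (T ∨ ¬x0) ∨ ¬T
  →4  T ∨ ¬T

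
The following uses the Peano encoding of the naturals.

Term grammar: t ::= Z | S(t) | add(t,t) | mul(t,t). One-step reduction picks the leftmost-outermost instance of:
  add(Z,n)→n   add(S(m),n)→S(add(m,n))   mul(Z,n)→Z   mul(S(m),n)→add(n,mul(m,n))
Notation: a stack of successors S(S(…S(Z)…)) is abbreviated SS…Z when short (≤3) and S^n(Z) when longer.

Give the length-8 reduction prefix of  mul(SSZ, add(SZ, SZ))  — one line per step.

  start: mul(SSZ, add(SZ, SZ))
  →1  add(add(SZ, SZ), mul(SZ, add(SZ, SZ)))
  →2  add(S(add(Z, SZ)), mul(SZ, add(SZ, SZ)))
  →3  S(add(add(Z, SZ), mul(SZ, add(SZ, SZ))))
  →4  S(add(SZ, mul(SZ, add(SZ, SZ))))
  →5  S(S(add(Z, mul(SZ, add(SZ, SZ)))))
  →6  S(S(mul(SZ, add(SZ, SZ))))
  →7  S(S(add(add(SZ, SZ), mul(Z, add(SZ, SZ)))))
  →8  S(S(add(S(add(Z, SZ)), mul(Z, add(SZ, SZ)))))

Answer: after 8 steps: S(S(add(S(add(Z, SZ)), mul(Z, add(SZ, SZ)))))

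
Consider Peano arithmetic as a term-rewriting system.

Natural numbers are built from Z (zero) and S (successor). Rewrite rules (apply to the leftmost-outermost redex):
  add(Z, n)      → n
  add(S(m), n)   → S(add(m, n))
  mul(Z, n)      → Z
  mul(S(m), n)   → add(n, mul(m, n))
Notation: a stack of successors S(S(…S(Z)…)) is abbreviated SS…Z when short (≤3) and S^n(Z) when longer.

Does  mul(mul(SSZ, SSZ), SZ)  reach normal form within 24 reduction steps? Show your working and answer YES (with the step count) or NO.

  start: mul(mul(SSZ, SSZ), SZ)
  [1] mul(add(SSZ, mul(SZ, SSZ)), SZ)
  [2] mul(S(add(SZ, mul(SZ, SSZ))), SZ)
  [3] add(SZ, mul(add(SZ, mul(SZ, SSZ)), SZ))
  [4] S(add(Z, mul(add(SZ, mul(SZ, SSZ)), SZ)))
  [5] S(mul(add(SZ, mul(SZ, SSZ)), SZ))
  [6] S(mul(S(add(Z, mul(SZ, SSZ))), SZ))
  [7] S(add(SZ, mul(add(Z, mul(SZ, SSZ)), SZ)))
  [8] S(S(add(Z, mul(add(Z, mul(SZ, SSZ)), SZ))))
  [9] S(S(mul(add(Z, mul(SZ, SSZ)), SZ)))
  [10] S(S(mul(mul(SZ, SSZ), SZ)))
  [11] S(S(mul(add(SSZ, mul(Z, SSZ)), SZ)))
  [12] S(S(mul(S(add(SZ, mul(Z, SSZ))), SZ)))
  [13] S(S(add(SZ, mul(add(SZ, mul(Z, SSZ)), SZ))))
  [14] S(S(S(add(Z, mul(add(SZ, mul(Z, SSZ)), SZ)))))
  [15] S(S(S(mul(add(SZ, mul(Z, SSZ)), SZ))))
  [16] S(S(S(mul(S(add(Z, mul(Z, SSZ))), SZ))))
  [17] S(S(S(add(SZ, mul(add(Z, mul(Z, SSZ)), SZ)))))
  [18] S(S(S(S(add(Z, mul(add(Z, mul(Z, SSZ)), SZ))))))
  [19] S(S(S(S(mul(add(Z, mul(Z, SSZ)), SZ)))))
  [20] S(S(S(S(mul(mul(Z, SSZ), SZ)))))
  [21] S(S(S(S(mul(Z, SZ)))))
  [22] S^4(Z)

Answer: YES — reaches normal form S^4(Z) in 22 ≤ 24 steps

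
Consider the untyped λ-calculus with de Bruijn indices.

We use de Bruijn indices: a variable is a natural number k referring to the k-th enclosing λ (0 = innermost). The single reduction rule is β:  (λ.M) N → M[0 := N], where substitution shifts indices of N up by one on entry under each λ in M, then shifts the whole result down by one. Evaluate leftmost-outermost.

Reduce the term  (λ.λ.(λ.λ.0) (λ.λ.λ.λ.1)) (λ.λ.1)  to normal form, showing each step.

  start: (λ.λ.(λ.λ.0) (λ.λ.λ.λ.1)) (λ.λ.1)
  step 1: λ.(λ.λ.0) (λ.λ.λ.λ.1)
  step 2: λ.λ.0

Answer: normal form = λ.λ.0  (in 2 steps)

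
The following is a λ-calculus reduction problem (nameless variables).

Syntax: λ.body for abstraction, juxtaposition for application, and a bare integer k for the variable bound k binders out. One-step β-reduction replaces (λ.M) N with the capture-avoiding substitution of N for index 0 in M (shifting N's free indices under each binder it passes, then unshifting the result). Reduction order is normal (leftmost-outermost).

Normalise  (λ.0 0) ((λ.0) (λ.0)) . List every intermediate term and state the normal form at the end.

  start: (λ.0 0) ((λ.0) (λ.0))
  →1  (λ.0) (λ.0) ((λ.0) (λ.0))
  →2  (λ.0) ((λ.0) (λ.0))
  →3  (λ.0) (λ.0)
  →4  λ.0

Answer: normal form = λ.0  (in 4 steps)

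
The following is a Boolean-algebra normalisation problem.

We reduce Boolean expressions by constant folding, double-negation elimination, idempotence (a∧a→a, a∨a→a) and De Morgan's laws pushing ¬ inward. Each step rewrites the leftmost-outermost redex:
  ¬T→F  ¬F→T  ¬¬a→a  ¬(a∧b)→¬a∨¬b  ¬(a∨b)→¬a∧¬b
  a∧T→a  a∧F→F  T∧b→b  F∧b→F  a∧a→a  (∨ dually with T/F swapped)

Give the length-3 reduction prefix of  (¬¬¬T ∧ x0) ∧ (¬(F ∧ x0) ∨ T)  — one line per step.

  start: (¬¬¬T ∧ x0) ∧ (¬(F ∧ x0) ∨ T)
  →1  (¬T ∧ x0) ∧ (¬(F ∧ x0) ∨ T)
  →2  (F ∧ x0) ∧ (¬(F ∧ x0) ∨ T)
  →3  F ∧ (¬(F ∧ x0) ∨ T)

Answer: after 3 steps: F ∧ (¬(F ∧ x0) ∨ T)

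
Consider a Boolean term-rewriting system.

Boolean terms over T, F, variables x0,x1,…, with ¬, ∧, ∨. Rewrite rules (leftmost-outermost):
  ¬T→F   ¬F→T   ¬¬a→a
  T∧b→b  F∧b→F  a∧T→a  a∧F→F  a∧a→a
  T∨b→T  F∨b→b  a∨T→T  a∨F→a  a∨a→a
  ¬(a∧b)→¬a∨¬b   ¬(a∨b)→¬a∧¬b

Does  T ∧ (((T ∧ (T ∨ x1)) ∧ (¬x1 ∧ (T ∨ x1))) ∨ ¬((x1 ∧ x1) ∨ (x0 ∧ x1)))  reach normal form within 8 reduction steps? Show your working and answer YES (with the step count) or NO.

Answer: NO — after 8 steps the term is ¬x1 ∨ ((¬x1 ∨ ¬x1) ∧ ¬(x0 ∧ x1)), not yet normal

Working:
  start: T ∧ (((T ∧ (T ∨ x1)) ∧ (¬x1 ∧ (T ∨ x1))) ∨ ¬((x1 ∧ x1) ∨ (x0 ∧ x1)))
  step 1: ((T ∧ (T ∨ x1)) ∧ (¬x1 ∧ (T ∨ x1))) ∨ ¬((x1 ∧ x1) ∨ (x0 ∧ x1))
  step 2: ((T ∨ x1) ∧ (¬x1 ∧ (T ∨ x1))) ∨ ¬((x1 ∧ x1) ∨ (x0 ∧ x1))
  step 3: (T ∧ (¬x1 ∧ (T ∨ x1))) ∨ ¬((x1 ∧ x1) ∨ (x0 ∧ x1))
  step 4: (¬x1 ∧ (T ∨ x1)) ∨ ¬((x1 ∧ x1) ∨ (x0 ∧ x1))
  step 5: (¬x1 ∧ T) ∨ ¬((x1 ∧ x1) ∨ (x0 ∧ x1))
  step 6: ¬x1 ∨ ¬((x1 ∧ x1) ∨ (x0 ∧ x1))
  step 7: ¬x1 ∨ (¬(x1 ∧ x1) ∧ ¬(x0 ∧ x1))
  step 8: ¬x1 ∨ ((¬x1 ∨ ¬x1) ∧ ¬(x0 ∧ x1))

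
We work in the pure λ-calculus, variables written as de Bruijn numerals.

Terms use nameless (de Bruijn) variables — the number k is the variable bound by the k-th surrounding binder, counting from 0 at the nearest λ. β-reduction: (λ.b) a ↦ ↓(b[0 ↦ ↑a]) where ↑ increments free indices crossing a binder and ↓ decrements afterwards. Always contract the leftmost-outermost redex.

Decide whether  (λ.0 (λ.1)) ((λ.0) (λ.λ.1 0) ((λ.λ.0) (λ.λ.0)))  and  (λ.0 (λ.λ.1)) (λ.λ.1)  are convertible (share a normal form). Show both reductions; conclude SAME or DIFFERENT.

Answer: DIFFERENT — A ⇓ λ.λ.0, B ⇓ λ.λ.λ.1

Derivation:
Term A:
  start: (λ.0 (λ.1)) ((λ.0) (λ.λ.1 0) ((λ.λ.0) (λ.λ.0)))
  [1] (λ.0) (λ.λ.1 0) ((λ.λ.0) (λ.λ.0)) (λ.(λ.0) (λ.λ.1 0) ((λ.λ.0) (λ.λ.0)))
  [2] (λ.λ.1 0) ((λ.λ.0) (λ.λ.0)) (λ.(λ.0) (λ.λ.1 0) ((λ.λ.0) (λ.λ.0)))
  [3] (λ.(λ.λ.0) (λ.λ.0) 0) (λ.(λ.0) (λ.λ.1 0) ((λ.λ.0) (λ.λ.0)))
  [4] (λ.λ.0) (λ.λ.0) (λ.(λ.0) (λ.λ.1 0) ((λ.λ.0) (λ.λ.0)))
  [5] (λ.0) (λ.(λ.0) (λ.λ.1 0) ((λ.λ.0) (λ.λ.0)))
  [6] λ.(λ.0) (λ.λ.1 0) ((λ.λ.0) (λ.λ.0))
  [7] λ.(λ.λ.1 0) ((λ.λ.0) (λ.λ.0))
  [8] λ.λ.(λ.λ.0) (λ.λ.0) 0
  [9] λ.λ.(λ.0) 0
  [10] λ.λ.0

Term B:
  start: (λ.0 (λ.λ.1)) (λ.λ.1)
  [1] (λ.λ.1) (λ.λ.1)
  [2] λ.λ.λ.1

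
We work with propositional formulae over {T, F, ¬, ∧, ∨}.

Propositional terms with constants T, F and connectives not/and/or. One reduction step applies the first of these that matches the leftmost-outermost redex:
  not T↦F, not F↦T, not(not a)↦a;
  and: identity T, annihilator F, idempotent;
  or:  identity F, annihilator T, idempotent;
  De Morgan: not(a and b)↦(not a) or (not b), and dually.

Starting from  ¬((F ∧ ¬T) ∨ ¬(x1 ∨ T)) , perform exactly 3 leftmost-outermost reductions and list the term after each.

  start: ¬((F ∧ ¬T) ∨ ¬(x1 ∨ T))
  [1] ¬(F ∧ ¬T) ∧ ¬¬(x1 ∨ T)
  [2] (¬F ∨ ¬¬T) ∧ ¬¬(x1 ∨ T)
  [3] (T ∨ ¬¬T) ∧ ¬¬(x1 ∨ T)

Answer: after 3 steps: (T ∨ ¬¬T) ∧ ¬¬(x1 ∨ T)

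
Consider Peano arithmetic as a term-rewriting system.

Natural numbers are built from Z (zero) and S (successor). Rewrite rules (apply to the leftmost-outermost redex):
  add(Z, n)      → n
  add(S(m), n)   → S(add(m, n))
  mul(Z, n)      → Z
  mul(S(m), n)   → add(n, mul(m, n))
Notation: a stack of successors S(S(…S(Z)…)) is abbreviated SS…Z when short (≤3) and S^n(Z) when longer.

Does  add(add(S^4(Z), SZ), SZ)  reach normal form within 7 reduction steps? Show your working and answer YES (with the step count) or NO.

Answer: NO — after 7 steps the term is S(S(S(add(S(add(Z, SZ)), SZ)))), not yet normal

Derivation:
  start: add(add(S^4(Z), SZ), SZ)
  step 1: add(S(add(SSSZ, SZ)), SZ)
  step 2: S(add(add(SSSZ, SZ), SZ))
  step 3: S(add(S(add(SSZ, SZ)), SZ))
  step 4: S(S(add(add(SSZ, SZ), SZ)))
  step 5: S(S(add(S(add(SZ, SZ)), SZ)))
  step 6: S(S(S(add(add(SZ, SZ), SZ))))
  step 7: S(S(S(add(S(add(Z, SZ)), SZ))))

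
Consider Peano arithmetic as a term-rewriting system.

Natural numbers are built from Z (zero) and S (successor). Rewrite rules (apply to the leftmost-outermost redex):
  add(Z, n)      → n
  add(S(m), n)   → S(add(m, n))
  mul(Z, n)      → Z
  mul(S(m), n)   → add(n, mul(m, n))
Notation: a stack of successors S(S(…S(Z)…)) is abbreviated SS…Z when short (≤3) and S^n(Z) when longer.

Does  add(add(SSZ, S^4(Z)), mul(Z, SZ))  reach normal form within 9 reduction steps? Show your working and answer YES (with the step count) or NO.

  start: add(add(SSZ, S^4(Z)), mul(Z, SZ))
  [1] add(S(add(SZ, S^4(Z))), mul(Z, SZ))
  [2] S(add(add(SZ, S^4(Z)), mul(Z, SZ)))
  [3] S(add(S(add(Z, S^4(Z))), mul(Z, SZ)))
  [4] S(S(add(add(Z, S^4(Z)), mul(Z, SZ))))
  [5] S(S(add(S^4(Z), mul(Z, SZ))))
  [6] S(S(S(add(SSSZ, mul(Z, SZ)))))
  [7] S(S(S(S(add(SSZ, mul(Z, SZ))))))
  [8] S(S(S(S(S(add(SZ, mul(Z, SZ)))))))
  [9] S(S(S(S(S(S(add(Z, mul(Z, SZ))))))))

Answer: NO — after 9 steps the term is S(S(S(S(S(S(add(Z, mul(Z, SZ)))))))), not yet normal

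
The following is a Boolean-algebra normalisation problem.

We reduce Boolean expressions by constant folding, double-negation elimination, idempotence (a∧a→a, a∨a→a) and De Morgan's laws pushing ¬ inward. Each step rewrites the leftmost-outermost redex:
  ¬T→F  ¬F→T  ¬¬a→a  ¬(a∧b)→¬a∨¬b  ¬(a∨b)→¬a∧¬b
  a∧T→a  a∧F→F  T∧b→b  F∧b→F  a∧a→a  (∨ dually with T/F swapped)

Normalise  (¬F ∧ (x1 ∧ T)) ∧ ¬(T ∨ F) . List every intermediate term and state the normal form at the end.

  start: (¬F ∧ (x1 ∧ T)) ∧ ¬(T ∨ F)
  [1] (T ∧ (x1 ∧ T)) ∧ ¬(T ∨ F)
  [2] (x1 ∧ T) ∧ ¬(T ∨ F)
  [3] x1 ∧ ¬(T ∨ F)
  [4] x1 ∧ (¬T ∧ ¬F)
  [5] x1 ∧ (F ∧ ¬F)
  [6] x1 ∧ F
  [7] F

Answer: normal form = F  (in 7 steps)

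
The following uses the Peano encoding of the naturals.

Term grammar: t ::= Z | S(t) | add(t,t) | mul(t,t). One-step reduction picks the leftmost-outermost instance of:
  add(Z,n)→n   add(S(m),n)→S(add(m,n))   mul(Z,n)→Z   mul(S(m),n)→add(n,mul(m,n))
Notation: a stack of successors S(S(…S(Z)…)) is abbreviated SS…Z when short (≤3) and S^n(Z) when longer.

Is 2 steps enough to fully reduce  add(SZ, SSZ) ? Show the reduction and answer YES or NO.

Answer: YES — reaches normal form SSSZ in 2 ≤ 2 steps

Working:
  start: add(SZ, SSZ)
  [1] S(add(Z, SSZ))
  [2] SSSZ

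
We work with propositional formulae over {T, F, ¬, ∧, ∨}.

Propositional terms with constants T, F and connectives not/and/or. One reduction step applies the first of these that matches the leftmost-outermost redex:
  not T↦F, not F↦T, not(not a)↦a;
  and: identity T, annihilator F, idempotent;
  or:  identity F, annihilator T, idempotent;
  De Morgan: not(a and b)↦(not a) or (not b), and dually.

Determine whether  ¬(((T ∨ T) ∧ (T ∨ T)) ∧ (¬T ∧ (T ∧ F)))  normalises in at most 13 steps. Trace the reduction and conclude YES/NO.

  start: ¬(((T ∨ T) ∧ (T ∨ T)) ∧ (¬T ∧ (T ∧ F)))
  [1] ¬((T ∨ T) ∧ (T ∨ T)) ∨ ¬(¬T ∧ (T ∧ F))
  [2] (¬(T ∨ T) ∨ ¬(T ∨ T)) ∨ ¬(¬T ∧ (T ∧ F))
  [3] ¬(T ∨ T) ∨ ¬(¬T ∧ (T ∧ F))
  [4] (¬T ∧ ¬T) ∨ ¬(¬T ∧ (T ∧ F))
  [5] ¬T ∨ ¬(¬T ∧ (T ∧ F))
  [6] F ∨ ¬(¬T ∧ (T ∧ F))
  [7] ¬(¬T ∧ (T ∧ F))
  [8] ¬¬T ∨ ¬(T ∧ F)
  [9] T ∨ ¬(T ∧ F)
  [10] T

Answer: YES — reaches normal form T in 10 ≤ 13 steps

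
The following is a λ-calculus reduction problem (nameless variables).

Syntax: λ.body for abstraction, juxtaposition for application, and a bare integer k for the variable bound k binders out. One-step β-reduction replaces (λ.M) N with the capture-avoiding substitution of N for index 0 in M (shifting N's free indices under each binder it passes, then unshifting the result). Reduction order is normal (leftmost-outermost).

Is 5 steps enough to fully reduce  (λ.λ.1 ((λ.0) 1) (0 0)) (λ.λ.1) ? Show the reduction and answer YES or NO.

Answer: YES — reaches normal form λ.λ.λ.1 in 4 ≤ 5 steps

Derivation:
  start: (λ.λ.1 ((λ.0) 1) (0 0)) (λ.λ.1)
  [1] λ.(λ.λ.1) ((λ.0) (λ.λ.1)) (0 0)
  [2] λ.(λ.(λ.0) (λ.λ.1)) (0 0)
  [3] λ.(λ.0) (λ.λ.1)
  [4] λ.λ.λ.1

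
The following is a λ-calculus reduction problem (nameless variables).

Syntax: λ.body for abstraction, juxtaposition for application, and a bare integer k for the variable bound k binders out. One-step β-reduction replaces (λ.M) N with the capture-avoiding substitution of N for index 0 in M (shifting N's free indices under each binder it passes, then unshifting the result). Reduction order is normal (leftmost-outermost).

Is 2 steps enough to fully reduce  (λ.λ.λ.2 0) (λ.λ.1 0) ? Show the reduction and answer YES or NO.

Answer: YES — reaches normal form λ.λ.λ.1 0 in 2 ≤ 2 steps

Working:
  start: (λ.λ.λ.2 0) (λ.λ.1 0)
  step 1: λ.λ.(λ.λ.1 0) 0
  step 2: λ.λ.λ.1 0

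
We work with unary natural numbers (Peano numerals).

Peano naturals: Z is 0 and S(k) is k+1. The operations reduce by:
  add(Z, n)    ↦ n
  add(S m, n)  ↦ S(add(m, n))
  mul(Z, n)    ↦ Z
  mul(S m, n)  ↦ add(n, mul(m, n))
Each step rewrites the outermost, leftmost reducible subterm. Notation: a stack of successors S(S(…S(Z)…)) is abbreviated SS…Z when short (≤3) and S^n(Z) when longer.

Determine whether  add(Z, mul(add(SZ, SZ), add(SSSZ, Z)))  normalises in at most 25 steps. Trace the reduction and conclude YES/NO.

Answer: YES — reaches normal form S^6(Z) in 22 ≤ 25 steps

Working:
  start: add(Z, mul(add(SZ, SZ), add(SSSZ, Z)))
  [1] mul(add(SZ, SZ), add(SSSZ, Z))
  [2] mul(S(add(Z, SZ)), add(SSSZ, Z))
  [3] add(add(SSSZ, Z), mul(add(Z, SZ), add(SSSZ, Z)))
  [4] add(S(add(SSZ, Z)), mul(add(Z, SZ), add(SSSZ, Z)))
  [5] S(add(add(SSZ, Z), mul(add(Z, SZ), add(SSSZ, Z))))
  [6] S(add(S(add(SZ, Z)), mul(add(Z, SZ), add(SSSZ, Z))))
  [7] S(S(add(add(SZ, Z), mul(add(Z, SZ), add(SSSZ, Z)))))
  [8] S(S(add(S(add(Z, Z)), mul(add(Z, SZ), add(SSSZ, Z)))))
  [9] S(S(S(add(add(Z, Z), mul(add(Z, SZ), add(SSSZ, Z))))))
  [10] S(S(S(add(Z, mul(add(Z, SZ), add(SSSZ, Z))))))
  [11] S(S(S(mul(add(Z, SZ), add(SSSZ, Z)))))
  [12] S(S(S(mul(SZ, add(SSSZ, Z)))))
  [13] S(S(S(add(add(SSSZ, Z), mul(Z, add(SSSZ, Z))))))
  [14] S(S(S(add(S(add(SSZ, Z)), mul(Z, add(SSSZ, Z))))))
  [15] S(S(S(S(add(add(SSZ, Z), mul(Z, add(SSSZ, Z)))))))
  [16] S(S(S(S(add(S(add(SZ, Z)), mul(Z, add(SSSZ, Z)))))))
  [17] S(S(S(S(S(add(add(SZ, Z), mul(Z, add(SSSZ, Z))))))))
  [18] S(S(S(S(S(add(S(add(Z, Z)), mul(Z, add(SSSZ, Z))))))))
  [19] S(S(S(S(S(S(add(add(Z, Z), mul(Z, add(SSSZ, Z)))))))))
  [20] S(S(S(S(S(S(add(Z, mul(Z, add(SSSZ, Z)))))))))
  [21] S(S(S(S(S(S(mul(Z, add(SSSZ, Z))))))))
  [22] S^6(Z)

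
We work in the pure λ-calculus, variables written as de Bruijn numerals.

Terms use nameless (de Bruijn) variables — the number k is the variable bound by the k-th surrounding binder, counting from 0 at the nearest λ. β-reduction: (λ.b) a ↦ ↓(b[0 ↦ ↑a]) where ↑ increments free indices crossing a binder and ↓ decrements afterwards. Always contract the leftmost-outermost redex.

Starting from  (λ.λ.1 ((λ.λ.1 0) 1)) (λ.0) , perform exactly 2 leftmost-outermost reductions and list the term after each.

Answer: after 2 steps: λ.(λ.λ.1 0) (λ.0)

Derivation:
  start: (λ.λ.1 ((λ.λ.1 0) 1)) (λ.0)
  step 1: λ.(λ.0) ((λ.λ.1 0) (λ.0))
  step 2: λ.(λ.λ.1 0) (λ.0)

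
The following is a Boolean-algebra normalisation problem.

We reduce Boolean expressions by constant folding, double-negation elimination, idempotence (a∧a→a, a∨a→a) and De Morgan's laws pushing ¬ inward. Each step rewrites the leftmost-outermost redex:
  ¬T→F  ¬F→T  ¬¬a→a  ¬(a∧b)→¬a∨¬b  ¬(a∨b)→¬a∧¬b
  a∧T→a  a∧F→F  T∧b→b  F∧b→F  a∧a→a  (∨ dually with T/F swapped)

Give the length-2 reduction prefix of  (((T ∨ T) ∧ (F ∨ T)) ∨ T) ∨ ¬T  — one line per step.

  start: (((T ∨ T) ∧ (F ∨ T)) ∨ T) ∨ ¬T
  →1  T ∨ ¬T
  →2  T

Answer: after 2 steps: T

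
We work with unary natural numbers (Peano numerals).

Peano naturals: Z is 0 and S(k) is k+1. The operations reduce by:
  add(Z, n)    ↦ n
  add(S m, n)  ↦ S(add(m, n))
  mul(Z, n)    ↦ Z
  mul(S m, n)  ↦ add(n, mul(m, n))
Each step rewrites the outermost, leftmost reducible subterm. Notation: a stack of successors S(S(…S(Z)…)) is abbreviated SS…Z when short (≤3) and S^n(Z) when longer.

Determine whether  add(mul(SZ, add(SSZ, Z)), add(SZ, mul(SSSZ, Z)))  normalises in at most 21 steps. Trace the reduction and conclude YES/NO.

Answer: YES — reaches normal form SSSZ in 20 ≤ 21 steps

Reduction:
  start: add(mul(SZ, add(SSZ, Z)), add(SZ, mul(SSSZ, Z)))
  [1] add(add(add(SSZ, Z), mul(Z, add(SSZ, Z))), add(SZ, mul(SSSZ, Z)))
  [2] add(add(S(add(SZ, Z)), mul(Z, add(SSZ, Z))), add(SZ, mul(SSSZ, Z)))
  [3] add(S(add(add(SZ, Z), mul(Z, add(SSZ, Z)))), add(SZ, mul(SSSZ, Z)))
  [4] S(add(add(add(SZ, Z), mul(Z, add(SSZ, Z))), add(SZ, mul(SSSZ, Z))))
  [5] S(add(add(S(add(Z, Z)), mul(Z, add(SSZ, Z))), add(SZ, mul(SSSZ, Z))))
  [6] S(add(S(add(add(Z, Z), mul(Z, add(SSZ, Z)))), add(SZ, mul(SSSZ, Z))))
  [7] S(S(add(add(add(Z, Z), mul(Z, add(SSZ, Z))), add(SZ, mul(SSSZ, Z)))))
  [8] S(S(add(add(Z, mul(Z, add(SSZ, Z))), add(SZ, mul(SSSZ, Z)))))
  [9] S(S(add(mul(Z, add(SSZ, Z)), add(SZ, mul(SSSZ, Z)))))
  [10] S(S(add(Z, add(SZ, mul(SSSZ, Z)))))
  [11] S(S(add(SZ, mul(SSSZ, Z))))
  [12] S(S(S(add(Z, mul(SSSZ, Z)))))
  [13] S(S(S(mul(SSSZ, Z))))
  [14] S(S(S(add(Z, mul(SSZ, Z)))))
  [15] S(S(S(mul(SSZ, Z))))
  [16] S(S(S(add(Z, mul(SZ, Z)))))
  [17] S(S(S(mul(SZ, Z))))
  [18] S(S(S(add(Z, mul(Z, Z)))))
  [19] S(S(S(mul(Z, Z))))
  [20] SSSZ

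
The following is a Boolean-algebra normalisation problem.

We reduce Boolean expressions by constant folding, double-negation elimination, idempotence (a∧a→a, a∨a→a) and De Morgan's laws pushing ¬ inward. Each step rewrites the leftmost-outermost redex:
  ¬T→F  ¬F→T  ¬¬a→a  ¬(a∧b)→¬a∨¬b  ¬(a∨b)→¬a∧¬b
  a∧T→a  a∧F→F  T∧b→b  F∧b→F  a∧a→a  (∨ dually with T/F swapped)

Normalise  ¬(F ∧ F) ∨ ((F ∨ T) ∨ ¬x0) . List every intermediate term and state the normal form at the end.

Answer: normal form = T  (in 4 steps)

Derivation:
  start: ¬(F ∧ F) ∨ ((F ∨ T) ∨ ¬x0)
  [1] (¬F ∨ ¬F) ∨ ((F ∨ T) ∨ ¬x0)
  [2] ¬F ∨ ((F ∨ T) ∨ ¬x0)
  [3] T ∨ ((F ∨ T) ∨ ¬x0)
  [4] T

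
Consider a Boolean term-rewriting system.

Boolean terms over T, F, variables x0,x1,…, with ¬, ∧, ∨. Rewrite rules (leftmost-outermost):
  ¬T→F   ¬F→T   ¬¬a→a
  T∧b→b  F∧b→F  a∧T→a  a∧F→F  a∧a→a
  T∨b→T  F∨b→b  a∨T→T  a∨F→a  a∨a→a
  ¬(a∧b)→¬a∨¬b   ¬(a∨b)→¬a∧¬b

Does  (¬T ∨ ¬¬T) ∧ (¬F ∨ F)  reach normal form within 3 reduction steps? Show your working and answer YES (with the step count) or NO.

Answer: NO — after 3 steps the term is T ∧ (¬F ∨ F), not yet normal

Derivation:
  start: (¬T ∨ ¬¬T) ∧ (¬F ∨ F)
  →1  (F ∨ ¬¬T) ∧ (¬F ∨ F)
  →2  ¬¬T ∧ (¬F ∨ F)
  →3  T ∧ (¬F ∨ F)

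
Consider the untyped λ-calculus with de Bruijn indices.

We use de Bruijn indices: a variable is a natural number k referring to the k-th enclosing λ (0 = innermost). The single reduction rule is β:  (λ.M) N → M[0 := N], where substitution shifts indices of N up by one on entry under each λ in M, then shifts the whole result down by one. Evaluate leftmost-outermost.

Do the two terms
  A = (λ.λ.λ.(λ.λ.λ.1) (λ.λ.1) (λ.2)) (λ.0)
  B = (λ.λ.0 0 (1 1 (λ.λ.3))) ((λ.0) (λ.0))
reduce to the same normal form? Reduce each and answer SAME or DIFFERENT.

Term A:
  start: (λ.λ.λ.(λ.λ.λ.1) (λ.λ.1) (λ.2)) (λ.0)
  step 1: λ.λ.(λ.λ.λ.1) (λ.λ.1) (λ.2)
  step 2: λ.λ.(λ.λ.1) (λ.2)
  step 3: λ.λ.λ.λ.3

Term B:
  start: (λ.λ.0 0 (1 1 (λ.λ.3))) ((λ.0) (λ.0))
  step 1: λ.0 0 ((λ.0) (λ.0) ((λ.0) (λ.0)) (λ.λ.(λ.0) (λ.0)))
  step 2: λ.0 0 ((λ.0) ((λ.0) (λ.0)) (λ.λ.(λ.0) (λ.0)))
  step 3: λ.0 0 ((λ.0) (λ.0) (λ.λ.(λ.0) (λ.0)))
  step 4: λ.0 0 ((λ.0) (λ.λ.(λ.0) (λ.0)))
  step 5: λ.0 0 (λ.λ.(λ.0) (λ.0))
  step 6: λ.0 0 (λ.λ.λ.0)

Answer: DIFFERENT — A ⇓ λ.λ.λ.λ.3, B ⇓ λ.0 0 (λ.λ.λ.0)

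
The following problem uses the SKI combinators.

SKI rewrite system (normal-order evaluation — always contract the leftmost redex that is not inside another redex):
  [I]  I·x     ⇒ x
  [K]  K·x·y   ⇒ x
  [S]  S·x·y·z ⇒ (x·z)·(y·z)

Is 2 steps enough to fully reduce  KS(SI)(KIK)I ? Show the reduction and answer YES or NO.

Answer: YES — reaches normal form SII in 2 ≤ 2 steps

Working:
  start: KS(SI)(KIK)I
  step 1: S(KIK)I
  step 2: SII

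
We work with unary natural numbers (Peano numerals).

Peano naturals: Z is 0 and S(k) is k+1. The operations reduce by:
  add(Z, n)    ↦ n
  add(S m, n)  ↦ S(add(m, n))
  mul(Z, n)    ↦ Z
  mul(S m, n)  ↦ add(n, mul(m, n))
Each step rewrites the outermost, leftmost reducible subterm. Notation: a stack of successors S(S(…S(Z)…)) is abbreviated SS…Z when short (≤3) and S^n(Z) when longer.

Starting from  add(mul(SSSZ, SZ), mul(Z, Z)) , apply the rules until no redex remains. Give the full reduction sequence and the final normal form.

  start: add(mul(SSSZ, SZ), mul(Z, Z))
  [1] add(add(SZ, mul(SSZ, SZ)), mul(Z, Z))
  [2] add(S(add(Z, mul(SSZ, SZ))), mul(Z, Z))
  [3] S(add(add(Z, mul(SSZ, SZ)), mul(Z, Z)))
  [4] S(add(mul(SSZ, SZ), mul(Z, Z)))
  [5] S(add(add(SZ, mul(SZ, SZ)), mul(Z, Z)))
  [6] S(add(S(add(Z, mul(SZ, SZ))), mul(Z, Z)))
  [7] S(S(add(add(Z, mul(SZ, SZ)), mul(Z, Z))))
  [8] S(S(add(mul(SZ, SZ), mul(Z, Z))))
  [9] S(S(add(add(SZ, mul(Z, SZ)), mul(Z, Z))))
  [10] S(S(add(S(add(Z, mul(Z, SZ))), mul(Z, Z))))
  [11] S(S(S(add(add(Z, mul(Z, SZ)), mul(Z, Z)))))
  [12] S(S(S(add(mul(Z, SZ), mul(Z, Z)))))
  [13] S(S(S(add(Z, mul(Z, Z)))))
  [14] S(S(S(mul(Z, Z))))
  [15] SSSZ

Answer: normal form = SSSZ  (in 15 steps)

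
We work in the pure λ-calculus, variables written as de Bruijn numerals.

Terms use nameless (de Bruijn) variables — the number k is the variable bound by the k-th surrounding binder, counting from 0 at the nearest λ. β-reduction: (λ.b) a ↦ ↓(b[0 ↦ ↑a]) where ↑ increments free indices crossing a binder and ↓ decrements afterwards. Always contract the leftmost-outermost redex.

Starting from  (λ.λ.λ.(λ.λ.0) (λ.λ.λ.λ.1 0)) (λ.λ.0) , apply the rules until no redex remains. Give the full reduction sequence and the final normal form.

  start: (λ.λ.λ.(λ.λ.0) (λ.λ.λ.λ.1 0)) (λ.λ.0)
  →1  λ.λ.(λ.λ.0) (λ.λ.λ.λ.1 0)
  →2  λ.λ.λ.0

Answer: normal form = λ.λ.λ.0  (in 2 steps)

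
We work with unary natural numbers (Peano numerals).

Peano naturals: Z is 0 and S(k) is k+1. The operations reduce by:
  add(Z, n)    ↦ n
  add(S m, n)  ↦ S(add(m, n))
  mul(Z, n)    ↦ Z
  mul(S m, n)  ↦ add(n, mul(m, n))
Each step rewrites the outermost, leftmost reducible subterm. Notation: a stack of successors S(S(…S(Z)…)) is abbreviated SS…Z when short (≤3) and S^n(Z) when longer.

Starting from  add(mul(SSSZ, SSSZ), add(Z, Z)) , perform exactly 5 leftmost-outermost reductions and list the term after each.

  start: add(mul(SSSZ, SSSZ), add(Z, Z))
  step 1: add(add(SSSZ, mul(SSZ, SSSZ)), add(Z, Z))
  step 2: add(S(add(SSZ, mul(SSZ, SSSZ))), add(Z, Z))
  step 3: S(add(add(SSZ, mul(SSZ, SSSZ)), add(Z, Z)))
  step 4: S(add(S(add(SZ, mul(SSZ, SSSZ))), add(Z, Z)))
  step 5: S(S(add(add(SZ, mul(SSZ, SSSZ)), add(Z, Z))))

Answer: after 5 steps: S(S(add(add(SZ, mul(SSZ, SSSZ)), add(Z, Z))))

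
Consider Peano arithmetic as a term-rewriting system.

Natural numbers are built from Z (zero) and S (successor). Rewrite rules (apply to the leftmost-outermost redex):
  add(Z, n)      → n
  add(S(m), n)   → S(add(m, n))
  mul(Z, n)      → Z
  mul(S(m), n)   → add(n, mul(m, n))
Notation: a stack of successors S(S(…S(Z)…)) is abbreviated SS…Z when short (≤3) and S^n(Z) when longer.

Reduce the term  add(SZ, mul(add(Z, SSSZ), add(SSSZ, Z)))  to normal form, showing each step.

Answer: normal form = S^10(Z)  (in 31 steps)

Derivation:
  start: add(SZ, mul(add(Z, SSSZ), add(SSSZ, Z)))
  →1  S(add(Z, mul(add(Z, SSSZ), add(SSSZ, Z))))
  →2  S(mul(add(Z, SSSZ), add(SSSZ, Z)))
  →3  S(mul(SSSZ, add(SSSZ, Z)))
  →4  S(add(add(SSSZ, Z), mul(SSZ, add(SSSZ, Z))))
  →5  S(add(S(add(SSZ, Z)), mul(SSZ, add(SSSZ, Z))))
  →6  S(S(add(add(SSZ, Z), mul(SSZ, add(SSSZ, Z)))))
  →7  S(S(add(S(add(SZ, Z)), mul(SSZ, add(SSSZ, Z)))))
  →8  S(S(S(add(add(SZ, Z), mul(SSZ, add(SSSZ, Z))))))
  →9  S(S(S(add(S(add(Z, Z)), mul(SSZ, add(SSSZ, Z))))))
  →10  S(S(S(S(add(add(Z, Z), mul(SSZ, add(SSSZ, Z)))))))
  →11  S(S(S(S(add(Z, mul(SSZ, add(SSSZ, Z)))))))
  →12  S(S(S(S(mul(SSZ, add(SSSZ, Z))))))
  →13  S(S(S(S(add(add(SSSZ, Z), mul(SZ, add(SSSZ, Z)))))))
  →14  S(S(S(S(add(S(add(SSZ, Z)), mul(SZ, add(SSSZ, Z)))))))
  →15  S(S(S(S(S(add(add(SSZ, Z), mul(SZ, add(SSSZ, Z))))))))
  →16  S(S(S(S(S(add(S(add(SZ, Z)), mul(SZ, add(SSSZ, Z))))))))
  →17  S(S(S(S(S(S(add(add(SZ, Z), mul(SZ, add(SSSZ, Z)))))))))
  →18  S(S(S(S(S(S(add(S(add(Z, Z)), mul(SZ, add(SSSZ, Z)))))))))
  →19  S(S(S(S(S(S(S(add(add(Z, Z), mul(SZ, add(SSSZ, Z))))))))))
  →20  S(S(S(S(S(S(S(add(Z, mul(SZ, add(SSSZ, Z))))))))))
  →21  S(S(S(S(S(S(S(mul(SZ, add(SSSZ, Z)))))))))
  →22  S(S(S(S(S(S(S(add(add(SSSZ, Z), mul(Z, add(SSSZ, Z))))))))))
  →23  S(S(S(S(S(S(S(add(S(add(SSZ, Z)), mul(Z, add(SSSZ, Z))))))))))
  →24  S(S(S(S(S(S(S(S(add(add(SSZ, Z), mul(Z, add(SSSZ, Z)))))))))))
  →25  S(S(S(S(S(S(S(S(add(S(add(SZ, Z)), mul(Z, add(SSSZ, Z)))))))))))
  →26  S(S(S(S(S(S(S(S(S(add(add(SZ, Z), mul(Z, add(SSSZ, Z))))))))))))
  →27  S(S(S(S(S(S(S(S(S(add(S(add(Z, Z)), mul(Z, add(SSSZ, Z))))))))))))
  →28  S(S(S(S(S(S(S(S(S(S(add(add(Z, Z), mul(Z, add(SSSZ, Z)))))))))))))
  →29  S(S(S(S(S(S(S(S(S(S(add(Z, mul(Z, add(SSSZ, Z)))))))))))))
  →30  S(S(S(S(S(S(S(S(S(S(mul(Z, add(SSSZ, Z))))))))))))
  →31  S^10(Z)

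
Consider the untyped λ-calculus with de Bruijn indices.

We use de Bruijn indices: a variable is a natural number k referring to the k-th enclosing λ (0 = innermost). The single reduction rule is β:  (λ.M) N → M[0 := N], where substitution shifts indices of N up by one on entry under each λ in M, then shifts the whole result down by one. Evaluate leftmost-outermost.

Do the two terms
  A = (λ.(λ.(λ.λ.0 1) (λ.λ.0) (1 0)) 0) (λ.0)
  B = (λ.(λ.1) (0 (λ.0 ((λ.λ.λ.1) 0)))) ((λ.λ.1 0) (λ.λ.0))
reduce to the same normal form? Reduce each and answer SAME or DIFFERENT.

Term A:
  start: (λ.(λ.(λ.λ.0 1) (λ.λ.0) (1 0)) 0) (λ.0)
  →1  (λ.(λ.λ.0 1) (λ.λ.0) ((λ.0) 0)) (λ.0)
  →2  (λ.λ.0 1) (λ.λ.0) ((λ.0) (λ.0))
  →3  (λ.0 (λ.λ.0)) ((λ.0) (λ.0))
  →4  (λ.0) (λ.0) (λ.λ.0)
  →5  (λ.0) (λ.λ.0)
  →6  λ.λ.0

Term B:
  start: (λ.(λ.1) (0 (λ.0 ((λ.λ.λ.1) 0)))) ((λ.λ.1 0) (λ.λ.0))
  →1  (λ.(λ.λ.1 0) (λ.λ.0)) ((λ.λ.1 0) (λ.λ.0) (λ.0 ((λ.λ.λ.1) 0)))
  →2  (λ.λ.1 0) (λ.λ.0)
  →3  λ.(λ.λ.0) 0
  →4  λ.λ.0

Answer: SAME — A ⇓ λ.λ.0, B ⇓ λ.λ.0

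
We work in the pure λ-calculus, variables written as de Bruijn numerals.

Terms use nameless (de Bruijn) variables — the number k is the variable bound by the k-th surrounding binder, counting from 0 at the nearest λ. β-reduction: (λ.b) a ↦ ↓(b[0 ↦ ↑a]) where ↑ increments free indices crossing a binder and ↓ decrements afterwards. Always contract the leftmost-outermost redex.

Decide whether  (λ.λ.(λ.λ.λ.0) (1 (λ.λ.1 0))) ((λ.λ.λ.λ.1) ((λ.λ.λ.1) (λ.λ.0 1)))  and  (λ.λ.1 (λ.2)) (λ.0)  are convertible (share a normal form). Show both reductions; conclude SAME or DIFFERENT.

Term A:
  start: (λ.λ.(λ.λ.λ.0) (1 (λ.λ.1 0))) ((λ.λ.λ.λ.1) ((λ.λ.λ.1) (λ.λ.0 1)))
  →1  λ.(λ.λ.λ.0) ((λ.λ.λ.λ.1) ((λ.λ.λ.1) (λ.λ.0 1)) (λ.λ.1 0))
  →2  λ.λ.λ.0

Term B:
  start: (λ.λ.1 (λ.2)) (λ.0)
  →1  λ.(λ.0) (λ.λ.0)
  →2  λ.λ.λ.0

Answer: SAME — A ⇓ λ.λ.λ.0, B ⇓ λ.λ.λ.0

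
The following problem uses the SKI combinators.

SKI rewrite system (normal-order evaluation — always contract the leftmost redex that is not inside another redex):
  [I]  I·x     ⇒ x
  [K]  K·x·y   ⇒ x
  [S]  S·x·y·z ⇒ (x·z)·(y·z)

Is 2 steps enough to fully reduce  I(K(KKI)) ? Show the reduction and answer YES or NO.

Answer: YES — reaches normal form KK in 2 ≤ 2 steps

Working:
  start: I(K(KKI))
  step 1: K(KKI)
  step 2: KK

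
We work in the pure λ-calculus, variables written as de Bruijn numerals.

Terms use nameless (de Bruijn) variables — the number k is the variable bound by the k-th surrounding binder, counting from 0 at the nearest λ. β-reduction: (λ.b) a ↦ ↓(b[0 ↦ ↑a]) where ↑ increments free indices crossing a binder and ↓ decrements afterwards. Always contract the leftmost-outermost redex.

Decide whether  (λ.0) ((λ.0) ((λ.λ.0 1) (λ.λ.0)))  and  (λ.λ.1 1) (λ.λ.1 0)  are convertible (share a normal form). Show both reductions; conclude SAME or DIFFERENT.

Term A:
  start: (λ.0) ((λ.0) ((λ.λ.0 1) (λ.λ.0)))
  →1  (λ.0) ((λ.λ.0 1) (λ.λ.0))
  →2  (λ.λ.0 1) (λ.λ.0)
  →3  λ.0 (λ.λ.0)

Term B:
  start: (λ.λ.1 1) (λ.λ.1 0)
  →1  λ.(λ.λ.1 0) (λ.λ.1 0)
  →2  λ.λ.(λ.λ.1 0) 0
  →3  λ.λ.λ.1 0

Answer: DIFFERENT — A ⇓ λ.0 (λ.λ.0), B ⇓ λ.λ.λ.1 0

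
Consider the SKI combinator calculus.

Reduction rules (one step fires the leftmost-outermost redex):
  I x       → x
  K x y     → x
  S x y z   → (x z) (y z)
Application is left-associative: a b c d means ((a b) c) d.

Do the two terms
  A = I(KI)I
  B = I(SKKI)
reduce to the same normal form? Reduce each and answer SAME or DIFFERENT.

Term A:
  start: I(KI)I
  step 1: KII
  step 2: I

Term B:
  start: I(SKKI)
  step 1: SKKI
  step 2: KI(KI)
  step 3: I

Answer: SAME — A ⇓ I, B ⇓ I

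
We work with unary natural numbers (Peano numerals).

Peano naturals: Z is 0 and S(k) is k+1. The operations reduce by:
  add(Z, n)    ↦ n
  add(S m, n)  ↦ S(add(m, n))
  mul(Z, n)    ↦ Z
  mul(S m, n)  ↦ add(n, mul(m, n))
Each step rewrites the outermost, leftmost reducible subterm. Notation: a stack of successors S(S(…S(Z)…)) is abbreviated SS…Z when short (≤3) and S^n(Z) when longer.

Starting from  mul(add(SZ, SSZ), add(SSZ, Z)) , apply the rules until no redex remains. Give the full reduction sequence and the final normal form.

Answer: normal form = S^6(Z)  (in 24 steps)

Reduction:
  start: mul(add(SZ, SSZ), add(SSZ, Z))
  step 1: mul(S(add(Z, SSZ)), add(SSZ, Z))
  step 2: add(add(SSZ, Z), mul(add(Z, SSZ), add(SSZ, Z)))
  step 3: add(S(add(SZ, Z)), mul(add(Z, SSZ), add(SSZ, Z)))
  step 4: S(add(add(SZ, Z), mul(add(Z, SSZ), add(SSZ, Z))))
  step 5: S(add(S(add(Z, Z)), mul(add(Z, SSZ), add(SSZ, Z))))
  step 6: S(S(add(add(Z, Z), mul(add(Z, SSZ), add(SSZ, Z)))))
  step 7: S(S(add(Z, mul(add(Z, SSZ), add(SSZ, Z)))))
  step 8: S(S(mul(add(Z, SSZ), add(SSZ, Z))))
  step 9: S(S(mul(SSZ, add(SSZ, Z))))
  step 10: S(S(add(add(SSZ, Z), mul(SZ, add(SSZ, Z)))))
  step 11: S(S(add(S(add(SZ, Z)), mul(SZ, add(SSZ, Z)))))
  step 12: S(S(S(add(add(SZ, Z), mul(SZ, add(SSZ, Z))))))
  step 13: S(S(S(add(S(add(Z, Z)), mul(SZ, add(SSZ, Z))))))
  step 14: S(S(S(S(add(add(Z, Z), mul(SZ, add(SSZ, Z)))))))
  step 15: S(S(S(S(add(Z, mul(SZ, add(SSZ, Z)))))))
  step 16: S(S(S(S(mul(SZ, add(SSZ, Z))))))
  step 17: S(S(S(S(add(add(SSZ, Z), mul(Z, add(SSZ, Z)))))))
  step 18: S(S(S(S(add(S(add(SZ, Z)), mul(Z, add(SSZ, Z)))))))
  step 19: S(S(S(S(S(add(add(SZ, Z), mul(Z, add(SSZ, Z))))))))
  step 20: S(S(S(S(S(add(S(add(Z, Z)), mul(Z, add(SSZ, Z))))))))
  step 21: S(S(S(S(S(S(add(add(Z, Z), mul(Z, add(SSZ, Z)))))))))
  step 22: S(S(S(S(S(S(add(Z, mul(Z, add(SSZ, Z)))))))))
  step 23: S(S(S(S(S(S(mul(Z, add(SSZ, Z))))))))
  step 24: S^6(Z)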